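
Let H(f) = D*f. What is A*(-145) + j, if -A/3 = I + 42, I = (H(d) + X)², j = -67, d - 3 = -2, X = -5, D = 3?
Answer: 19943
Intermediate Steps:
d = 1 (d = 3 - 2 = 1)
H(f) = 3*f
I = 4 (I = (3*1 - 5)² = (3 - 5)² = (-2)² = 4)
A = -138 (A = -3*(4 + 42) = -3*46 = -138)
A*(-145) + j = -138*(-145) - 67 = 20010 - 67 = 19943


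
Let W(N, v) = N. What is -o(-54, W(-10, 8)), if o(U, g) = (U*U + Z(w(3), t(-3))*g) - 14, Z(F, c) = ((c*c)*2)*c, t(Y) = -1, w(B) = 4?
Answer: -2922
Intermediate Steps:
Z(F, c) = 2*c**3 (Z(F, c) = (c**2*2)*c = (2*c**2)*c = 2*c**3)
o(U, g) = -14 + U**2 - 2*g (o(U, g) = (U*U + (2*(-1)**3)*g) - 14 = (U**2 + (2*(-1))*g) - 14 = (U**2 - 2*g) - 14 = -14 + U**2 - 2*g)
-o(-54, W(-10, 8)) = -(-14 + (-54)**2 - 2*(-10)) = -(-14 + 2916 + 20) = -1*2922 = -2922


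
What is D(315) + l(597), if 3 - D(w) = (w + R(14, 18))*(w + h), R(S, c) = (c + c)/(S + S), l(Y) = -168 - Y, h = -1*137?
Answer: -399426/7 ≈ -57061.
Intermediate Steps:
h = -137
R(S, c) = c/S (R(S, c) = (2*c)/((2*S)) = (2*c)*(1/(2*S)) = c/S)
D(w) = 3 - (-137 + w)*(9/7 + w) (D(w) = 3 - (w + 18/14)*(w - 137) = 3 - (w + 18*(1/14))*(-137 + w) = 3 - (w + 9/7)*(-137 + w) = 3 - (9/7 + w)*(-137 + w) = 3 - (-137 + w)*(9/7 + w))
D(315) + l(597) = (1254/7 - 1*315**2 + (950/7)*315) + (-168 - 1*597) = (1254/7 - 1*99225 + 42750) + (-168 - 597) = (1254/7 - 99225 + 42750) - 765 = -394071/7 - 765 = -399426/7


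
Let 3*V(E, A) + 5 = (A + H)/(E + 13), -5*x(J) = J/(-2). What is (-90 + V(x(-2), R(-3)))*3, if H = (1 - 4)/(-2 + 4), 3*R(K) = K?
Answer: -35225/128 ≈ -275.20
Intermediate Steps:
x(J) = J/10 (x(J) = -J/(5*(-2)) = -J*(-1)/(5*2) = -(-1)*J/10 = J/10)
R(K) = K/3
H = -3/2 ≈ -1.5000
V(E, A) = -5/3 + (-3/2 + A)/(3*(13 + E)) (V(E, A) = -5/3 + ((A - 3/2)/(E + 13))/3 = -5/3 + ((-3/2 + A)/(13 + E))/3 = -5/3 + (-3/2 + A)/(3*(13 + E)))
(-90 + V(x(-2), R(-3)))*3 = (-90 + (-133 - (-2) + 2*((⅓)*(-3)))/(6*(13 + (⅒)*(-2))))*3 = (-90 + (-133 - 10*(-⅕) + 2*(-1))/(6*(13 - ⅕)))*3 = (-90 + (-133 + 2 - 2)/(6*(64/5)))*3 = (-90 + (⅙)*(5/64)*(-133))*3 = (-90 - 665/384)*3 = -35225/384*3 = -35225/128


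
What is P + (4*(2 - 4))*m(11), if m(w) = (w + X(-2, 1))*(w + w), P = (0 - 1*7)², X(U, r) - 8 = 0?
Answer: -3295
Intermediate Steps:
X(U, r) = 8 (X(U, r) = 8 + 0 = 8)
P = 49 (P = (0 - 7)² = (-7)² = 49)
m(w) = 2*w*(8 + w) (m(w) = (w + 8)*(w + w) = (8 + w)*(2*w) = 2*w*(8 + w))
P + (4*(2 - 4))*m(11) = 49 + (4*(2 - 4))*(2*11*(8 + 11)) = 49 + (4*(-2))*(2*11*19) = 49 - 8*418 = 49 - 3344 = -3295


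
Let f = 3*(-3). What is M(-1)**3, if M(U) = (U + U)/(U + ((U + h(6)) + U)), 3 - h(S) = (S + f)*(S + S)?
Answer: -1/5832 ≈ -0.00017147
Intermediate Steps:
f = -9
h(S) = 3 - 2*S*(-9 + S) (h(S) = 3 - (S - 9)*(S + S) = 3 - (-9 + S)*2*S = 3 - 2*S*(-9 + S))
M(U) = 2*U/(39 + 3*U) (M(U) = (U + U)/(U + ((U + (3 - 2*6**2 + 18*6)) + U)) = (2*U)/(U + ((U + (3 - 2*36 + 108)) + U)) = (2*U)/(U + ((U + (3 - 72 + 108)) + U)) = (2*U)/(U + ((U + 39) + U)) = (2*U)/(U + ((39 + U) + U)) = (2*U)/(U + (39 + 2*U)) = (2*U)/(39 + 3*U) = 2*U/(39 + 3*U))
M(-1)**3 = ((2/3)*(-1)/(13 - 1))**3 = ((2/3)*(-1)/12)**3 = ((2/3)*(-1)*(1/12))**3 = (-1/18)**3 = -1/5832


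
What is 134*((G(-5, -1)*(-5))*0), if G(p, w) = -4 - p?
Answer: 0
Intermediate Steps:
134*((G(-5, -1)*(-5))*0) = 134*(((-4 - 1*(-5))*(-5))*0) = 134*(((-4 + 5)*(-5))*0) = 134*((1*(-5))*0) = 134*(-5*0) = 134*0 = 0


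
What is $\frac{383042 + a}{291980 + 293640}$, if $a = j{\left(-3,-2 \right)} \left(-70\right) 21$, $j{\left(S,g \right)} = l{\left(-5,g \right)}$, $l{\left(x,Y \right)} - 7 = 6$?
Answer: $\frac{90983}{146405} \approx 0.62145$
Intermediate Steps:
$l{\left(x,Y \right)} = 13$ ($l{\left(x,Y \right)} = 7 + 6 = 13$)
$j{\left(S,g \right)} = 13$
$a = -19110$ ($a = 13 \left(-70\right) 21 = \left(-910\right) 21 = -19110$)
$\frac{383042 + a}{291980 + 293640} = \frac{383042 - 19110}{291980 + 293640} = \frac{363932}{585620} = 363932 \cdot \frac{1}{585620} = \frac{90983}{146405}$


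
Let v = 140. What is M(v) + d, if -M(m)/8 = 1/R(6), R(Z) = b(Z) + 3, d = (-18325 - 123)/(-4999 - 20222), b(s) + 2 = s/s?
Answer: -82436/25221 ≈ -3.2685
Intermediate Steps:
b(s) = -1 (b(s) = -2 + s/s = -2 + 1 = -1)
d = 18448/25221 (d = -18448/(-25221) = -18448*(-1/25221) = 18448/25221 ≈ 0.73145)
R(Z) = 2 (R(Z) = -1 + 3 = 2)
M(m) = -4 (M(m) = -8/2 = -8*½ = -4)
M(v) + d = -4 + 18448/25221 = -82436/25221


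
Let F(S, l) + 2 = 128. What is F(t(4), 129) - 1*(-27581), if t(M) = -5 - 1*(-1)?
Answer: 27707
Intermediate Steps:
t(M) = -4 (t(M) = -5 + 1 = -4)
F(S, l) = 126 (F(S, l) = -2 + 128 = 126)
F(t(4), 129) - 1*(-27581) = 126 - 1*(-27581) = 126 + 27581 = 27707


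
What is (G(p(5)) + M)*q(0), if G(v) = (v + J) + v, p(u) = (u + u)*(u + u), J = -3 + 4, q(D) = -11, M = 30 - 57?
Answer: -1914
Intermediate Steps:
M = -27
J = 1
p(u) = 4*u**2 (p(u) = (2*u)*(2*u) = 4*u**2)
G(v) = 1 + 2*v (G(v) = (v + 1) + v = (1 + v) + v = 1 + 2*v)
(G(p(5)) + M)*q(0) = ((1 + 2*(4*5**2)) - 27)*(-11) = ((1 + 2*(4*25)) - 27)*(-11) = ((1 + 2*100) - 27)*(-11) = ((1 + 200) - 27)*(-11) = (201 - 27)*(-11) = 174*(-11) = -1914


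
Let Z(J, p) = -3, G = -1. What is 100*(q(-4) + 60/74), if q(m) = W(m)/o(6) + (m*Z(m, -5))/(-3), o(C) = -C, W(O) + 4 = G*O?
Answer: -11800/37 ≈ -318.92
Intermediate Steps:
W(O) = -4 - O
q(m) = ⅔ + 7*m/6 (q(m) = (-4 - m)/((-1*6)) + (m*(-3))/(-3) = (-4 - m)/(-6) - 3*m*(-⅓) = (-4 - m)*(-⅙) + m = (⅔ + m/6) + m = ⅔ + 7*m/6)
100*(q(-4) + 60/74) = 100*((⅔ + (7/6)*(-4)) + 60/74) = 100*((⅔ - 14/3) + 60*(1/74)) = 100*(-4 + 30/37) = 100*(-118/37) = -11800/37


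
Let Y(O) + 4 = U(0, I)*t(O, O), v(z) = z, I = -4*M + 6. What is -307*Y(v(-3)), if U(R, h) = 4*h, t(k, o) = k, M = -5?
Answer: 97012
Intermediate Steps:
I = 26 (I = -4*(-5) + 6 = 20 + 6 = 26)
Y(O) = -4 + 104*O (Y(O) = -4 + (4*26)*O = -4 + 104*O)
-307*Y(v(-3)) = -307*(-4 + 104*(-3)) = -307*(-4 - 312) = -307*(-316) = 97012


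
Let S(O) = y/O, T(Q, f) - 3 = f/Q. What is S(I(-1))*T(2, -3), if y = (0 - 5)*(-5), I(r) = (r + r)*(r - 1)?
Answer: 75/8 ≈ 9.3750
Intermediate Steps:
I(r) = 2*r*(-1 + r) (I(r) = (2*r)*(-1 + r) = 2*r*(-1 + r))
T(Q, f) = 3 + f/Q
y = 25 (y = -5*(-5) = 25)
S(O) = 25/O
S(I(-1))*T(2, -3) = (25/((2*(-1)*(-1 - 1))))*(3 - 3/2) = (25/((2*(-1)*(-2))))*(3 - 3*½) = (25/4)*(3 - 3/2) = (25*(¼))*(3/2) = (25/4)*(3/2) = 75/8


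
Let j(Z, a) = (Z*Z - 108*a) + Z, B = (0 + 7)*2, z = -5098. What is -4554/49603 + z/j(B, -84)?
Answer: -147573161/230207523 ≈ -0.64104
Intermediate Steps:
B = 14 (B = 7*2 = 14)
j(Z, a) = Z + Z² - 108*a (j(Z, a) = (Z² - 108*a) + Z = Z + Z² - 108*a)
-4554/49603 + z/j(B, -84) = -4554/49603 - 5098/(14 + 14² - 108*(-84)) = -4554*1/49603 - 5098/(14 + 196 + 9072) = -4554/49603 - 5098/9282 = -4554/49603 - 5098*1/9282 = -4554/49603 - 2549/4641 = -147573161/230207523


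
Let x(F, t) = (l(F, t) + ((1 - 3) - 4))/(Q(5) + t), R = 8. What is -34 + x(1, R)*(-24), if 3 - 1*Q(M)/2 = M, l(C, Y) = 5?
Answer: -28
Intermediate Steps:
Q(M) = 6 - 2*M
x(F, t) = -1/(-4 + t) (x(F, t) = (5 + ((1 - 3) - 4))/((6 - 2*5) + t) = (5 + (-2 - 4))/((6 - 10) + t) = (5 - 6)/(-4 + t) = -1/(-4 + t))
-34 + x(1, R)*(-24) = -34 - 1/(-4 + 8)*(-24) = -34 - 1/4*(-24) = -34 - 1*¼*(-24) = -34 - ¼*(-24) = -34 + 6 = -28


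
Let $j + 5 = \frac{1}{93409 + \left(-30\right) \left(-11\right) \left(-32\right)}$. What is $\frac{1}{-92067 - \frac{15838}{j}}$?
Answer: $- \frac{207122}{18413019943} \approx -1.1249 \cdot 10^{-5}$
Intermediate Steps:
$j = - \frac{414244}{82849}$ ($j = -5 + \frac{1}{93409 + \left(-30\right) \left(-11\right) \left(-32\right)} = -5 + \frac{1}{93409 + 330 \left(-32\right)} = -5 + \frac{1}{93409 - 10560} = -5 + \frac{1}{82849} = - \frac{414244}{82849} \approx -5.0$)
$\frac{1}{-92067 - \frac{15838}{j}} = \frac{1}{-92067 - \frac{15838}{- \frac{414244}{82849}}} = \frac{1}{-92067 - - \frac{656081231}{207122}} = \frac{1}{-92067 + \frac{656081231}{207122}} = \frac{1}{- \frac{18413019943}{207122}} = - \frac{207122}{18413019943}$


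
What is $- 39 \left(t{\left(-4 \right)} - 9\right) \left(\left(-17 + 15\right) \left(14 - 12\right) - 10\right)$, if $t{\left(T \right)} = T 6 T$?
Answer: $47502$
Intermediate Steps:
$t{\left(T \right)} = 6 T^{2}$ ($t{\left(T \right)} = 6 T T = 6 T^{2}$)
$- 39 \left(t{\left(-4 \right)} - 9\right) \left(\left(-17 + 15\right) \left(14 - 12\right) - 10\right) = - 39 \left(6 \left(-4\right)^{2} - 9\right) \left(\left(-17 + 15\right) \left(14 - 12\right) - 10\right) = - 39 \left(6 \cdot 16 - 9\right) \left(\left(-2\right) 2 - 10\right) = - 39 \left(96 - 9\right) \left(-4 - 10\right) = \left(-39\right) 87 \left(-14\right) = \left(-3393\right) \left(-14\right) = 47502$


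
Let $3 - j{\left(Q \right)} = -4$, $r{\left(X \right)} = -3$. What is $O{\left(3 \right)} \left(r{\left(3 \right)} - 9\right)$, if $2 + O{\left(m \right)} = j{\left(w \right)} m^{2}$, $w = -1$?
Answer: $-732$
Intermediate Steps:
$j{\left(Q \right)} = 7$ ($j{\left(Q \right)} = 3 - -4 = 3 + 4 = 7$)
$O{\left(m \right)} = -2 + 7 m^{2}$
$O{\left(3 \right)} \left(r{\left(3 \right)} - 9\right) = \left(-2 + 7 \cdot 3^{2}\right) \left(-3 - 9\right) = \left(-2 + 7 \cdot 9\right) \left(-12\right) = \left(-2 + 63\right) \left(-12\right) = 61 \left(-12\right) = -732$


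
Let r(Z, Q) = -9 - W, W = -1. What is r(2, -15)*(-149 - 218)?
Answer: 2936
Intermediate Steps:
r(Z, Q) = -8 (r(Z, Q) = -9 - 1*(-1) = -9 + 1 = -8)
r(2, -15)*(-149 - 218) = -8*(-149 - 218) = -8*(-367) = 2936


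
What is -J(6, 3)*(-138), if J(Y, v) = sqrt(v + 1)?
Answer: 276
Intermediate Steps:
J(Y, v) = sqrt(1 + v)
-J(6, 3)*(-138) = -sqrt(1 + 3)*(-138) = -sqrt(4)*(-138) = -2*(-138) = -1*(-276) = 276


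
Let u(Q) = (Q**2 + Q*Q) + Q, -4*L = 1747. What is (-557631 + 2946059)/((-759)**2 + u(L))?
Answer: 19107424/7657163 ≈ 2.4954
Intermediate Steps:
L = -1747/4 (L = -1/4*1747 = -1747/4 ≈ -436.75)
u(Q) = Q + 2*Q**2 (u(Q) = (Q**2 + Q**2) + Q = 2*Q**2 + Q = Q + 2*Q**2)
(-557631 + 2946059)/((-759)**2 + u(L)) = (-557631 + 2946059)/((-759)**2 - 1747*(1 + 2*(-1747/4))/4) = 2388428/(576081 - 1747*(1 - 1747/2)/4) = 2388428/(576081 - 1747/4*(-1745/2)) = 2388428/(576081 + 3048515/8) = 2388428/(7657163/8) = 2388428*(8/7657163) = 19107424/7657163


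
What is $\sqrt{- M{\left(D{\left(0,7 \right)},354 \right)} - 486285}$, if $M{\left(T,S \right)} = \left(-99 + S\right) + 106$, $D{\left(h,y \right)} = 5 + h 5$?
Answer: $i \sqrt{486646} \approx 697.6 i$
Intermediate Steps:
$D{\left(h,y \right)} = 5 + 5 h$
$M{\left(T,S \right)} = 7 + S$
$\sqrt{- M{\left(D{\left(0,7 \right)},354 \right)} - 486285} = \sqrt{- (7 + 354) - 486285} = \sqrt{\left(-1\right) 361 - 486285} = \sqrt{-361 - 486285} = \sqrt{-486646} = i \sqrt{486646}$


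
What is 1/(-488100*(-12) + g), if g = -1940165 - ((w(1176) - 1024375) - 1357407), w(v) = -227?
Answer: 1/6299044 ≈ 1.5875e-7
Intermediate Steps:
g = 441844 (g = -1940165 - ((-227 - 1024375) - 1357407) = -1940165 - (-1024602 - 1357407) = -1940165 - 1*(-2382009) = -1940165 + 2382009 = 441844)
1/(-488100*(-12) + g) = 1/(-488100*(-12) + 441844) = 1/(5857200 + 441844) = 1/6299044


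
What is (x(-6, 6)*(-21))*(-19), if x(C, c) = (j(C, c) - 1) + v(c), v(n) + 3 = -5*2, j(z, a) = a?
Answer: -3192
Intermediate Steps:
v(n) = -13 (v(n) = -3 - 5*2 = -3 - 10 = -13)
x(C, c) = -14 + c (x(C, c) = (c - 1) - 13 = (-1 + c) - 13 = -14 + c)
(x(-6, 6)*(-21))*(-19) = ((-14 + 6)*(-21))*(-19) = -8*(-21)*(-19) = 168*(-19) = -3192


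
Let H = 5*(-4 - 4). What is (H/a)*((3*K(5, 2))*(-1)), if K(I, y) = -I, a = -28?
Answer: 150/7 ≈ 21.429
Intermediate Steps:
H = -40 (H = 5*(-8) = -40)
(H/a)*((3*K(5, 2))*(-1)) = (-40/(-28))*((3*(-1*5))*(-1)) = (-40*(-1/28))*((3*(-5))*(-1)) = 10*(-15*(-1))/7 = (10/7)*15 = 150/7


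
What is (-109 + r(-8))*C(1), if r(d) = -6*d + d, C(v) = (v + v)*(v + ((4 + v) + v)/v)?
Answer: -966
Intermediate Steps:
C(v) = 2*v*(v + (4 + 2*v)/v) (C(v) = (2*v)*(v + (4 + 2*v)/v) = 2*v*(v + (4 + 2*v)/v))
r(d) = -5*d
(-109 + r(-8))*C(1) = (-109 - 5*(-8))*(8 + 2*1² + 4*1) = (-109 + 40)*(8 + 2*1 + 4) = -69*(8 + 2 + 4) = -69*14 = -966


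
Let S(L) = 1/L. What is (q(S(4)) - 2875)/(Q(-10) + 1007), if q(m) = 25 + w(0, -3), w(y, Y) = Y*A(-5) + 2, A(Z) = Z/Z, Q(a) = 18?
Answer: -2851/1025 ≈ -2.7815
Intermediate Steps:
A(Z) = 1
w(y, Y) = 2 + Y (w(y, Y) = Y*1 + 2 = Y + 2 = 2 + Y)
q(m) = 24 (q(m) = 25 + (2 - 3) = 25 - 1 = 24)
(q(S(4)) - 2875)/(Q(-10) + 1007) = (24 - 2875)/(18 + 1007) = -2851/1025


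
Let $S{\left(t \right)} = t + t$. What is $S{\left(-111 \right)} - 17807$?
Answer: $-18029$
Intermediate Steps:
$S{\left(t \right)} = 2 t$
$S{\left(-111 \right)} - 17807 = 2 \left(-111\right) - 17807 = -222 - 17807 = -18029$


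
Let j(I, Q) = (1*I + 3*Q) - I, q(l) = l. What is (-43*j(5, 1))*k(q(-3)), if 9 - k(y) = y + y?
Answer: -1935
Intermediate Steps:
k(y) = 9 - 2*y (k(y) = 9 - (y + y) = 9 - 2*y)
j(I, Q) = 3*Q (j(I, Q) = (I + 3*Q) - I = 3*Q)
(-43*j(5, 1))*k(q(-3)) = (-129)*(9 - 2*(-3)) = (-43*3)*(9 + 6) = -129*15 = -1935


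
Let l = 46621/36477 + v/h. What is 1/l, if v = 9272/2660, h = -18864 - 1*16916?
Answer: 3262867650/4169930579 ≈ 0.78248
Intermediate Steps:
h = -35780 (h = -18864 - 16916 = -35780)
v = 122/35 (v = 9272*(1/2660) = 122/35 ≈ 3.4857)
l = 4169930579/3262867650 (l = 46621/36477 + (122/35)/(-35780) = 46621*(1/36477) + (122/35)*(-1/35780) = 46621/36477 - 61/626150 = 4169930579/3262867650 ≈ 1.2780)
1/l = 1/(4169930579/3262867650) = 3262867650/4169930579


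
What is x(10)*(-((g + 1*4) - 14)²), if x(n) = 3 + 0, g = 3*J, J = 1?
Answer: -147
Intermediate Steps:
g = 3 (g = 3*1 = 3)
x(n) = 3
x(10)*(-((g + 1*4) - 14)²) = 3*(-((3 + 1*4) - 14)²) = 3*(-((3 + 4) - 14)²) = 3*(-(7 - 14)²) = 3*(-1*(-7)²) = 3*(-1*49) = 3*(-49) = -147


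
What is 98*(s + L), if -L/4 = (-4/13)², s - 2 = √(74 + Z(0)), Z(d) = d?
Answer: 26852/169 + 98*√74 ≈ 1001.9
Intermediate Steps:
s = 2 + √74 (s = 2 + √(74 + 0) = 2 + √74 ≈ 10.602)
L = -64/169 (L = -4*(-4/13)² = -4*16/169 = -64/169 ≈ -0.37870)
98*(s + L) = 98*((2 + √74) - 64/169) = 98*(274/169 + √74) = 26852/169 + 98*√74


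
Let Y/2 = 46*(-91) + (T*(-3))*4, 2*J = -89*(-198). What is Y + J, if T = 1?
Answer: 415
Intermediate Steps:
J = 8811 (J = (-89*(-198))/2 = (1/2)*17622 = 8811)
Y = -8396 (Y = 2*(46*(-91) + (1*(-3))*4) = 2*(-4186 - 3*4) = 2*(-4186 - 12) = 2*(-4198) = -8396)
Y + J = -8396 + 8811 = 415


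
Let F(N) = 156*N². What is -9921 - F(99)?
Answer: -1538877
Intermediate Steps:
-9921 - F(99) = -9921 - 156*99² = -9921 - 156*9801 = -9921 - 1*1528956 = -9921 - 1528956 = -1538877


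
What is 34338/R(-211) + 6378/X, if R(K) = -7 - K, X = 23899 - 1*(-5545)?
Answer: 1240624/7361 ≈ 168.54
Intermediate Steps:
X = 29444 (X = 23899 + 5545 = 29444)
34338/R(-211) + 6378/X = 34338/(-7 - 1*(-211)) + 6378/29444 = 34338/(-7 + 211) + 6378*(1/29444) = 34338/204 + 3189/14722 = 34338*(1/204) + 3189/14722 = 5723/34 + 3189/14722 = 1240624/7361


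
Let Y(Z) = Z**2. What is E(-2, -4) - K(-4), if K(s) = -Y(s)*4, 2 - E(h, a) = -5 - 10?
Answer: 81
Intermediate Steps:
E(h, a) = 17 (E(h, a) = 2 - (-5 - 10) = 2 - 1*(-15) = 2 + 15 = 17)
K(s) = -4*s**2 (K(s) = -s**2*4 = -4*s**2)
E(-2, -4) - K(-4) = 17 - (-4)*(-4)**2 = 17 - (-4)*16 = 17 - 1*(-64) = 17 + 64 = 81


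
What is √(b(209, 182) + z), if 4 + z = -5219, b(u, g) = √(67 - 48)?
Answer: √(-5223 + √19) ≈ 72.24*I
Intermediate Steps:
b(u, g) = √19
z = -5223 (z = -4 - 5219 = -5223)
√(b(209, 182) + z) = √(√19 - 5223) = √(-5223 + √19)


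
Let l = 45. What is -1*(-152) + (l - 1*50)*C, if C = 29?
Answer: 7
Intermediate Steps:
-1*(-152) + (l - 1*50)*C = -1*(-152) + (45 - 1*50)*29 = 152 + (45 - 50)*29 = 152 - 5*29 = 152 - 145 = 7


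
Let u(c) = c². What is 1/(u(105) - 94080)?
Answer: -1/83055 ≈ -1.2040e-5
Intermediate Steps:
1/(u(105) - 94080) = 1/(105² - 94080) = 1/(11025 - 94080) = 1/(-83055) = -1/83055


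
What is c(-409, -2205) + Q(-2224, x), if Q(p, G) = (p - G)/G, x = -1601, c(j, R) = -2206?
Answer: -3531183/1601 ≈ -2205.6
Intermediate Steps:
Q(p, G) = (p - G)/G
c(-409, -2205) + Q(-2224, x) = -2206 + (-2224 - 1*(-1601))/(-1601) = -2206 - (-2224 + 1601)/1601 = -2206 - 1/1601*(-623) = -2206 + 623/1601 = -3531183/1601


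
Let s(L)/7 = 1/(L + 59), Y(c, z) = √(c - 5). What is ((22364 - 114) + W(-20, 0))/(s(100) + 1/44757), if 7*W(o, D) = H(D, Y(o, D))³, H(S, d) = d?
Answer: 296515125/587 - 296515125*I/731402 ≈ 5.0514e+5 - 405.41*I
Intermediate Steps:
Y(c, z) = √(-5 + c)
W(o, D) = (-5 + o)^(3/2)/7 (W(o, D) = (√(-5 + o))³/7 = (-5 + o)^(3/2)/7)
s(L) = 7/(59 + L) (s(L) = 7/(L + 59) = 7/(59 + L))
((22364 - 114) + W(-20, 0))/(s(100) + 1/44757) = ((22364 - 114) + (-5 - 20)^(3/2)/7)/(7/(59 + 100) + 1/44757) = (22250 + (-25)^(3/2)/7)/(7/159 + 1/44757) = (22250 + (-125*I)/7)/(7*(1/159) + 1/44757) = (22250 - 125*I/7)/(7/159 + 1/44757) = (22250 - 125*I/7)/(104486/2372121) = (22250 - 125*I/7)*(2372121/104486) = 296515125/587 - 296515125*I/731402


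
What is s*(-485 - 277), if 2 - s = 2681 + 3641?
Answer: 4815840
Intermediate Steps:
s = -6320 (s = 2 - (2681 + 3641) = 2 - 1*6322 = 2 - 6322 = -6320)
s*(-485 - 277) = -6320*(-485 - 277) = -6320*(-762) = 4815840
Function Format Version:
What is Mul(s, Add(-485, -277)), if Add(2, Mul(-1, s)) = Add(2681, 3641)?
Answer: 4815840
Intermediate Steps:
s = -6320 (s = Add(2, Mul(-1, Add(2681, 3641))) = Add(2, Mul(-1, 6322)) = Add(2, -6322) = -6320)
Mul(s, Add(-485, -277)) = Mul(-6320, Add(-485, -277)) = Mul(-6320, -762) = 4815840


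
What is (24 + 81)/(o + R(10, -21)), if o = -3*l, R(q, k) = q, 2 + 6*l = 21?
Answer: 210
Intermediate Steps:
l = 19/6 (l = -1/3 + (1/6)*21 = -1/3 + 7/2 = 19/6 ≈ 3.1667)
o = -19/2 (o = -3*19/6 = -19/2 ≈ -9.5000)
(24 + 81)/(o + R(10, -21)) = (24 + 81)/(-19/2 + 10) = 105/(1/2) = 105*2 = 210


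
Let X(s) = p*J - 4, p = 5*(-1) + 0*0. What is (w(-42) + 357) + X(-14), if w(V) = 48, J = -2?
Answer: 411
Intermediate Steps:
p = -5 (p = -5 + 0 = -5)
X(s) = 6 (X(s) = -5*(-2) - 4 = 10 - 4 = 6)
(w(-42) + 357) + X(-14) = (48 + 357) + 6 = 405 + 6 = 411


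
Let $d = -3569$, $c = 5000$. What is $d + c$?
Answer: $1431$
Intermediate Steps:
$d + c = -3569 + 5000 = 1431$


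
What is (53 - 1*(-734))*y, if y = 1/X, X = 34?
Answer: 787/34 ≈ 23.147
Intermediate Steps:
y = 1/34 ≈ 0.029412
(53 - 1*(-734))*y = (53 - 1*(-734))*(1/34) = (53 + 734)*(1/34) = 787*(1/34) = 787/34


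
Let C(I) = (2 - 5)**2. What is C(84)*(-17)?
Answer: -153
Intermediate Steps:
C(I) = 9 (C(I) = (-3)**2 = 9)
C(84)*(-17) = 9*(-17) = -153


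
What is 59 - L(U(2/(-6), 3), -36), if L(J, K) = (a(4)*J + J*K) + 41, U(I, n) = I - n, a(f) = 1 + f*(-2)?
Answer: -376/3 ≈ -125.33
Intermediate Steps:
a(f) = 1 - 2*f
L(J, K) = 41 - 7*J + J*K (L(J, K) = ((1 - 2*4)*J + J*K) + 41 = ((1 - 8)*J + J*K) + 41 = (-7*J + J*K) + 41 = 41 - 7*J + J*K)
59 - L(U(2/(-6), 3), -36) = 59 - (41 - 7*(2/(-6) - 1*3) + (2/(-6) - 1*3)*(-36)) = 59 - (41 - 7*(2*(-⅙) - 3) + (2*(-⅙) - 3)*(-36)) = 59 - (41 - 7*(-⅓ - 3) + (-⅓ - 3)*(-36)) = 59 - (41 - 7*(-10/3) - 10/3*(-36)) = 59 - (41 + 70/3 + 120) = 59 - 1*553/3 = 59 - 553/3 = -376/3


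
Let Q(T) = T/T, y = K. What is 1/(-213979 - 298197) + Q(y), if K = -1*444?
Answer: 512175/512176 ≈ 1.0000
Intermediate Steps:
K = -444
y = -444
Q(T) = 1
1/(-213979 - 298197) + Q(y) = 1/(-213979 - 298197) + 1 = 1/(-512176) + 1 = -1/512176 + 1 = 512175/512176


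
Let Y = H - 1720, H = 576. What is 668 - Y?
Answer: 1812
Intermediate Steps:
Y = -1144 (Y = 576 - 1720 = -1144)
668 - Y = 668 - 1*(-1144) = 668 + 1144 = 1812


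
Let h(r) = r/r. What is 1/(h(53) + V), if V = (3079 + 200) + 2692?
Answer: 1/5972 ≈ 0.00016745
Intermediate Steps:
h(r) = 1
V = 5971 (V = 3279 + 2692 = 5971)
1/(h(53) + V) = 1/(1 + 5971) = 1/5972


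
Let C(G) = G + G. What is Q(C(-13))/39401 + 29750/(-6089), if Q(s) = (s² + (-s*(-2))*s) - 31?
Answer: -1160020017/239912689 ≈ -4.8352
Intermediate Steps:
C(G) = 2*G
Q(s) = -31 + 3*s² (Q(s) = (s² + (2*s)*s) - 31 = (s² + 2*s²) - 31 = 3*s² - 31 = -31 + 3*s²)
Q(C(-13))/39401 + 29750/(-6089) = (-31 + 3*(2*(-13))²)/39401 + 29750/(-6089) = (-31 + 3*(-26)²)*(1/39401) + 29750*(-1/6089) = (-31 + 3*676)*(1/39401) - 29750/6089 = (-31 + 2028)*(1/39401) - 29750/6089 = 1997*(1/39401) - 29750/6089 = 1997/39401 - 29750/6089 = -1160020017/239912689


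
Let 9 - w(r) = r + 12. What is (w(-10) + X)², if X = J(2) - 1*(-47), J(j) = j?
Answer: 3136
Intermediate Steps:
w(r) = -3 - r (w(r) = 9 - (r + 12) = 9 - (12 + r) = 9 + (-12 - r) = -3 - r)
X = 49 (X = 2 - 1*(-47) = 2 + 47 = 49)
(w(-10) + X)² = ((-3 - 1*(-10)) + 49)² = ((-3 + 10) + 49)² = (7 + 49)² = 56² = 3136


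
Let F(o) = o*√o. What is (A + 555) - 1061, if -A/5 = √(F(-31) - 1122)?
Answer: -506 - 5*√(-1122 - 31*I*√31) ≈ -518.84 + 167.97*I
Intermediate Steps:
F(o) = o^(3/2)
A = -5*√(-1122 - 31*I*√31) (A = -5*√((-31)^(3/2) - 1122) = -5*√(-31*I*√31 - 1122) = -5*√(-1122 - 31*I*√31) ≈ -12.844 + 167.97*I)
(A + 555) - 1061 = (-5*√(-1122 - 31*I*√31) + 555) - 1061 = (555 - 5*√(-1122 - 31*I*√31)) - 1061 = -506 - 5*√(-1122 - 31*I*√31)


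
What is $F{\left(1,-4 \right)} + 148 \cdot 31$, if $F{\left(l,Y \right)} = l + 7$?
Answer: $4596$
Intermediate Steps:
$F{\left(l,Y \right)} = 7 + l$
$F{\left(1,-4 \right)} + 148 \cdot 31 = \left(7 + 1\right) + 148 \cdot 31 = 8 + 4588 = 4596$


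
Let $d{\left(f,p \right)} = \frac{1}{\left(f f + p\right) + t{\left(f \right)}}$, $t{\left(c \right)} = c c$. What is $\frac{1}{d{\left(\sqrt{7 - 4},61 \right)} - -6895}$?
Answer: $\frac{67}{461966} \approx 0.00014503$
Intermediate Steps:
$t{\left(c \right)} = c^{2}$
$d{\left(f,p \right)} = \frac{1}{p + 2 f^{2}}$ ($d{\left(f,p \right)} = \frac{1}{\left(f f + p\right) + f^{2}} = \frac{1}{\left(f^{2} + p\right) + f^{2}} = \frac{1}{\left(p + f^{2}\right) + f^{2}} = \frac{1}{p + 2 f^{2}}$)
$\frac{1}{d{\left(\sqrt{7 - 4},61 \right)} - -6895} = \frac{1}{\frac{1}{61 + 2 \left(\sqrt{7 - 4}\right)^{2}} - -6895} = \frac{1}{\frac{1}{61 + 2 \left(\sqrt{3}\right)^{2}} + 6895} = \frac{1}{\frac{1}{61 + 2 \cdot 3} + 6895} = \frac{1}{\frac{1}{61 + 6} + 6895} = \frac{1}{\frac{1}{67} + 6895} = \frac{1}{\frac{461966}{67}} = \frac{67}{461966}$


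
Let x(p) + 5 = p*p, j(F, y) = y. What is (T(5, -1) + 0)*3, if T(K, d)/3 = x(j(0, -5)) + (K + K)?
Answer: 270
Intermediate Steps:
x(p) = -5 + p**2 (x(p) = -5 + p*p = -5 + p**2)
T(K, d) = 60 + 6*K (T(K, d) = 3*((-5 + (-5)**2) + (K + K)) = 3*((-5 + 25) + 2*K) = 3*(20 + 2*K) = 60 + 6*K)
(T(5, -1) + 0)*3 = ((60 + 6*5) + 0)*3 = ((60 + 30) + 0)*3 = (90 + 0)*3 = 90*3 = 270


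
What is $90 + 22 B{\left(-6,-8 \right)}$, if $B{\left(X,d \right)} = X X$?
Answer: $882$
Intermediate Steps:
$B{\left(X,d \right)} = X^{2}$
$90 + 22 B{\left(-6,-8 \right)} = 90 + 22 \left(-6\right)^{2} = 90 + 22 \cdot 36 = 90 + 792 = 882$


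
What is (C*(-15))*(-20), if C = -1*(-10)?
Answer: 3000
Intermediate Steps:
C = 10
(C*(-15))*(-20) = (10*(-15))*(-20) = -150*(-20) = 3000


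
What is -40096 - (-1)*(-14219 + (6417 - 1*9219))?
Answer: -57117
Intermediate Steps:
-40096 - (-1)*(-14219 + (6417 - 1*9219)) = -40096 - (-1)*(-14219 + (6417 - 9219)) = -40096 - (-1)*(-14219 - 2802) = -40096 - (-1)*(-17021) = -40096 - 1*17021 = -40096 - 17021 = -57117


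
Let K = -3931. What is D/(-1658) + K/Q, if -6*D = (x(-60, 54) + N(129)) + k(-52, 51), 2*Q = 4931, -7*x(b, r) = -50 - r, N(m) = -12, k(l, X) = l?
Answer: -137293624/85843779 ≈ -1.5993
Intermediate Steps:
x(b, r) = 50/7 + r/7 (x(b, r) = -(-50 - r)/7 = 50/7 + r/7)
Q = 4931/2 (Q = (1/2)*4931 = 4931/2 ≈ 2465.5)
D = 172/21 (D = -(((50/7 + (1/7)*54) - 12) - 52)/6 = -(((50/7 + 54/7) - 12) - 52)/6 = -((104/7 - 12) - 52)/6 = -(20/7 - 52)/6 = -1/6*(-344/7) = 172/21 ≈ 8.1905)
D/(-1658) + K/Q = (172/21)/(-1658) - 3931/4931/2 = (172/21)*(-1/1658) - 3931*2/4931 = -86/17409 - 7862/4931 = -137293624/85843779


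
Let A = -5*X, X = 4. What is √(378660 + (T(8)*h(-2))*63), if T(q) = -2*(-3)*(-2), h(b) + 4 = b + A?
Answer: 2*√99579 ≈ 631.12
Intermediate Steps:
A = -20 (A = -5*4 = -20)
h(b) = -24 + b (h(b) = -4 + (b - 20) = -4 + (-20 + b) = -24 + b)
T(q) = -12 (T(q) = 6*(-2) = -12)
√(378660 + (T(8)*h(-2))*63) = √(378660 - 12*(-24 - 2)*63) = √(378660 - 12*(-26)*63) = √(378660 + 312*63) = √(378660 + 19656) = √398316 = 2*√99579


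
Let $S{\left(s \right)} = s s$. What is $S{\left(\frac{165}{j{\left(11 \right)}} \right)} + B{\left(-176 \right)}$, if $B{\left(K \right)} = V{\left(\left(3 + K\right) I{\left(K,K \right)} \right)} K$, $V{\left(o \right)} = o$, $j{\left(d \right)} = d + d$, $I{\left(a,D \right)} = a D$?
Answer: $\frac{3772629217}{4} \approx 9.4316 \cdot 10^{8}$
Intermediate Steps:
$I{\left(a,D \right)} = D a$
$j{\left(d \right)} = 2 d$
$S{\left(s \right)} = s^{2}$
$B{\left(K \right)} = K^{3} \left(3 + K\right)$ ($B{\left(K \right)} = \left(3 + K\right) K K K = \left(3 + K\right) K^{2} K = K^{2} \left(3 + K\right) K = K^{3} \left(3 + K\right)$)
$S{\left(\frac{165}{j{\left(11 \right)}} \right)} + B{\left(-176 \right)} = \left(\frac{165}{2 \cdot 11}\right)^{2} + \left(-176\right)^{3} \left(3 - 176\right) = \left(\frac{165}{22}\right)^{2} - -943157248 = \left(165 \cdot \frac{1}{22}\right)^{2} + 943157248 = \left(\frac{15}{2}\right)^{2} + 943157248 = \frac{225}{4} + 943157248 = \frac{3772629217}{4}$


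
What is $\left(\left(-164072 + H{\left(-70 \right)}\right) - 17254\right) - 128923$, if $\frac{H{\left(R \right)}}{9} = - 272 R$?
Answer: $-138889$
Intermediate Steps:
$H{\left(R \right)} = - 2448 R$ ($H{\left(R \right)} = 9 \left(- 272 R\right) = - 2448 R$)
$\left(\left(-164072 + H{\left(-70 \right)}\right) - 17254\right) - 128923 = \left(\left(-164072 - -171360\right) - 17254\right) - 128923 = \left(\left(-164072 + 171360\right) - 17254\right) - 128923 = \left(7288 - 17254\right) - 128923 = -9966 - 128923 = -138889$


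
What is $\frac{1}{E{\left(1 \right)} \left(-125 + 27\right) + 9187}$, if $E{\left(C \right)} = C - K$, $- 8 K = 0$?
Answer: $\frac{1}{9089} \approx 0.00011002$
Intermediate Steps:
$K = 0$ ($K = \left(- \frac{1}{8}\right) 0 = 0$)
$E{\left(C \right)} = C$ ($E{\left(C \right)} = C - 0 = C + 0 = C$)
$\frac{1}{E{\left(1 \right)} \left(-125 + 27\right) + 9187} = \frac{1}{1 \left(-125 + 27\right) + 9187} = \frac{1}{1 \left(-98\right) + 9187} = \frac{1}{-98 + 9187} = \frac{1}{9089}$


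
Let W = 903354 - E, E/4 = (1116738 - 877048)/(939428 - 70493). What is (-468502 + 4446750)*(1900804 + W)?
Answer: 1938703742906551312/173787 ≈ 1.1156e+13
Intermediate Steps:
E = 191752/173787 (E = 4*((1116738 - 877048)/(939428 - 70493)) = 4*(239690/868935) = 4*(239690*(1/868935)) = 4*(47938/173787) = 191752/173787 ≈ 1.1034)
W = 156990989846/173787 (W = 903354 - 1*191752/173787 = 903354 - 191752/173787 = 156990989846/173787 ≈ 9.0335e+5)
(-468502 + 4446750)*(1900804 + W) = (-468502 + 4446750)*(1900804 + 156990989846/173787) = 3978248*(487326014594/173787) = 1938703742906551312/173787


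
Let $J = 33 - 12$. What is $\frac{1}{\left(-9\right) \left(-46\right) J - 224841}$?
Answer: $- \frac{1}{216147} \approx -4.6265 \cdot 10^{-6}$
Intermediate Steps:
$J = 21$
$\frac{1}{\left(-9\right) \left(-46\right) J - 224841} = \frac{1}{\left(-9\right) \left(-46\right) 21 - 224841} = \frac{1}{414 \cdot 21 - 224841} = \frac{1}{8694 - 224841} = \frac{1}{-216147} = - \frac{1}{216147}$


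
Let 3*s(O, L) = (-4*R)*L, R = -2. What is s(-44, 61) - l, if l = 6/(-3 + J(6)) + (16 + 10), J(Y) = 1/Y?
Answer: 7078/51 ≈ 138.78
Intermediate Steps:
s(O, L) = 8*L/3 (s(O, L) = ((-4*(-2))*L)/3 = (8*L)/3 = 8*L/3)
l = 406/17 (l = 6/(-3 + 1/6) + (16 + 10) = 6/(-3 + ⅙) + 26 = 6/(-17/6) + 26 = -6/17*6 + 26 = -36/17 + 26 = 406/17 ≈ 23.882)
s(-44, 61) - l = (8/3)*61 - 1*406/17 = 488/3 - 406/17 = 7078/51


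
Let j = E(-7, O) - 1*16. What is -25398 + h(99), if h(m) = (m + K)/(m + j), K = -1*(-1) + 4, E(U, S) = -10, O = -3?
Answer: -1853950/73 ≈ -25397.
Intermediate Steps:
K = 5 (K = 1 + 4 = 5)
j = -26 (j = -10 - 1*16 = -10 - 16 = -26)
h(m) = (5 + m)/(-26 + m) (h(m) = (m + 5)/(m - 26) = (5 + m)/(-26 + m))
-25398 + h(99) = -25398 + (5 + 99)/(-26 + 99) = -25398 + 104/73 = -1853950/73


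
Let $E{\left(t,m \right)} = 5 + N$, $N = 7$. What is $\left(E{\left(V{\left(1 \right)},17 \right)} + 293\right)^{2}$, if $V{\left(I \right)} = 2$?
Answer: $93025$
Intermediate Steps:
$E{\left(t,m \right)} = 12$ ($E{\left(t,m \right)} = 5 + 7 = 12$)
$\left(E{\left(V{\left(1 \right)},17 \right)} + 293\right)^{2} = \left(12 + 293\right)^{2} = 305^{2} = 93025$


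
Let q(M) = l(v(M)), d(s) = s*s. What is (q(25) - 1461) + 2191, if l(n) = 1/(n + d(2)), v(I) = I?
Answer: 21171/29 ≈ 730.03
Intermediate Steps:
d(s) = s²
l(n) = 1/(4 + n) (l(n) = 1/(n + 2²) = 1/(n + 4) = 1/(4 + n))
q(M) = 1/(4 + M)
(q(25) - 1461) + 2191 = (1/(4 + 25) - 1461) + 2191 = (1/29 - 1461) + 2191 = -42368/29 + 2191 = 21171/29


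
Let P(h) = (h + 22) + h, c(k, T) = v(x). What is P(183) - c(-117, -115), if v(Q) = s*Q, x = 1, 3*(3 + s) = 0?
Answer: 391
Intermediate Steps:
s = -3 (s = -3 + (1/3)*0 = -3 + 0 = -3)
v(Q) = -3*Q
c(k, T) = -3 (c(k, T) = -3*1 = -3)
P(h) = 22 + 2*h (P(h) = (22 + h) + h = 22 + 2*h)
P(183) - c(-117, -115) = (22 + 2*183) - 1*(-3) = (22 + 366) + 3 = 388 + 3 = 391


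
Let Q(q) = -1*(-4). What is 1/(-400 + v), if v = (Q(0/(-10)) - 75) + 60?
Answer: -1/411 ≈ -0.0024331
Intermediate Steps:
Q(q) = 4
v = -11 (v = (4 - 75) + 60 = -71 + 60 = -11)
1/(-400 + v) = 1/(-400 - 11) = 1/(-411) = -1/411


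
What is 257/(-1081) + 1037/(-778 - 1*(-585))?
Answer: -1170598/208633 ≈ -5.6108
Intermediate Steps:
257/(-1081) + 1037/(-778 - 1*(-585)) = 257*(-1/1081) + 1037/(-778 + 585) = -257/1081 + 1037/(-193) = -257/1081 + 1037*(-1/193) = -257/1081 - 1037/193 = -1170598/208633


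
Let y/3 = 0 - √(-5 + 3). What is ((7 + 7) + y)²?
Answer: 178 - 84*I*√2 ≈ 178.0 - 118.79*I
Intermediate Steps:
y = -3*I*√2 (y = 3*(0 - √(-5 + 3)) = 3*(0 - √(-2)) = 3*(0 - I*√2) = 3*(-I*√2) = -3*I*√2 ≈ -4.2426*I)
((7 + 7) + y)² = ((7 + 7) - 3*I*√2)² = (14 - 3*I*√2)²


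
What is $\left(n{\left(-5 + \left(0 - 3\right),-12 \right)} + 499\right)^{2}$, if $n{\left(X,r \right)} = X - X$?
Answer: $249001$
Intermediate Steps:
$n{\left(X,r \right)} = 0$
$\left(n{\left(-5 + \left(0 - 3\right),-12 \right)} + 499\right)^{2} = \left(0 + 499\right)^{2} = 499^{2} = 249001$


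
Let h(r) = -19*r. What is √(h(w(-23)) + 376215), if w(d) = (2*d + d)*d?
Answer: √346062 ≈ 588.27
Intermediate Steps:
w(d) = 3*d² (w(d) = (3*d)*d = 3*d²)
√(h(w(-23)) + 376215) = √(-57*(-23)² + 376215) = √(-57*529 + 376215) = √(-19*1587 + 376215) = √(-30153 + 376215) = √346062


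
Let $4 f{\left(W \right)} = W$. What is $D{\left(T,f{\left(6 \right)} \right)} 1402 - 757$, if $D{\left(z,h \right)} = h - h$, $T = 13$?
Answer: $-757$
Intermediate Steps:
$f{\left(W \right)} = \frac{W}{4}$
$D{\left(z,h \right)} = 0$
$D{\left(T,f{\left(6 \right)} \right)} 1402 - 757 = 0 \cdot 1402 - 757 = 0 - 757 = -757$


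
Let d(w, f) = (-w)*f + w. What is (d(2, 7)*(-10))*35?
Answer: 4200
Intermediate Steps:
d(w, f) = w - f*w (d(w, f) = -f*w + w = w - f*w)
(d(2, 7)*(-10))*35 = ((2*(1 - 1*7))*(-10))*35 = ((2*(1 - 7))*(-10))*35 = ((2*(-6))*(-10))*35 = -12*(-10)*35 = 120*35 = 4200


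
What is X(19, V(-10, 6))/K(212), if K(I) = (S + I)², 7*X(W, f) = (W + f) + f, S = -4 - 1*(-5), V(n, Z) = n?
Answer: -1/317583 ≈ -3.1488e-6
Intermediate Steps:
S = 1 (S = -4 + 5 = 1)
X(W, f) = W/7 + 2*f/7 (X(W, f) = ((W + f) + f)/7 = (W + 2*f)/7 = W/7 + 2*f/7)
K(I) = (1 + I)²
X(19, V(-10, 6))/K(212) = ((⅐)*19 + (2/7)*(-10))/((1 + 212)²) = (19/7 - 20/7)/(213²) = -⅐/45369 = -⅐*1/45369 = -1/317583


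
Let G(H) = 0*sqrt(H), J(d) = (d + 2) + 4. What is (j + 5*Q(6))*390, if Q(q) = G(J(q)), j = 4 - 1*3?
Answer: 390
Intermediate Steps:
J(d) = 6 + d (J(d) = (2 + d) + 4 = 6 + d)
G(H) = 0
j = 1 (j = 4 - 3 = 1)
Q(q) = 0
(j + 5*Q(6))*390 = (1 + 5*0)*390 = (1 + 0)*390 = 1*390 = 390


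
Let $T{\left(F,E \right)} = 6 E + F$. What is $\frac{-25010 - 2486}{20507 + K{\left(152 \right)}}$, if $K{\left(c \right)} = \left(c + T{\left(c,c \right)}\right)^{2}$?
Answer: $- \frac{27496}{1499163} \approx -0.018341$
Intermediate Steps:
$T{\left(F,E \right)} = F + 6 E$
$K{\left(c \right)} = 64 c^{2}$ ($K{\left(c \right)} = \left(c + \left(c + 6 c\right)\right)^{2} = \left(c + 7 c\right)^{2} = \left(8 c\right)^{2} = 64 c^{2}$)
$\frac{-25010 - 2486}{20507 + K{\left(152 \right)}} = \frac{-25010 - 2486}{20507 + 64 \cdot 152^{2}} = - \frac{27496}{20507 + 64 \cdot 23104} = - \frac{27496}{20507 + 1478656} = - \frac{27496}{1499163}$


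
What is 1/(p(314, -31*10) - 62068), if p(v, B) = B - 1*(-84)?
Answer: -1/62294 ≈ -1.6053e-5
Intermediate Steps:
p(v, B) = 84 + B (p(v, B) = B + 84 = 84 + B)
1/(p(314, -31*10) - 62068) = 1/((84 - 31*10) - 62068) = 1/((84 - 310) - 62068) = 1/(-226 - 62068) = 1/(-62294) = -1/62294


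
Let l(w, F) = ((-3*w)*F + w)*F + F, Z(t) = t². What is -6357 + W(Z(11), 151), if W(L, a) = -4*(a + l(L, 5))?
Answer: 26899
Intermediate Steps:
l(w, F) = F + F*(w - 3*F*w) (l(w, F) = (-3*F*w + w)*F + F = (w - 3*F*w)*F + F = F*(w - 3*F*w) + F = F + F*(w - 3*F*w))
W(L, a) = -20 - 4*a + 280*L (W(L, a) = -4*(a + 5*(1 + L - 3*5*L)) = -4*(a + 5*(1 + L - 15*L)) = -4*(a + 5*(1 - 14*L)) = -4*(a + (5 - 70*L)) = -4*(5 + a - 70*L) = -20 - 4*a + 280*L)
-6357 + W(Z(11), 151) = -6357 + (-20 - 4*151 + 280*11²) = -6357 + (-20 - 604 + 280*121) = -6357 + (-20 - 604 + 33880) = -6357 + 33256 = 26899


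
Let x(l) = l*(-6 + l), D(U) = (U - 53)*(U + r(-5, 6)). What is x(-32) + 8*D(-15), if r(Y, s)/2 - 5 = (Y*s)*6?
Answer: 199776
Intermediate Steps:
r(Y, s) = 10 + 12*Y*s (r(Y, s) = 10 + 2*((Y*s)*6) = 10 + 2*(6*Y*s) = 10 + 12*Y*s)
D(U) = (-350 + U)*(-53 + U) (D(U) = (U - 53)*(U + (10 + 12*(-5)*6)) = (-53 + U)*(U + (10 - 360)) = (-53 + U)*(U - 350) = (-53 + U)*(-350 + U) = (-350 + U)*(-53 + U))
x(-32) + 8*D(-15) = -32*(-6 - 32) + 8*(18550 + (-15)² - 403*(-15)) = -32*(-38) + 8*(18550 + 225 + 6045) = 1216 + 8*24820 = 1216 + 198560 = 199776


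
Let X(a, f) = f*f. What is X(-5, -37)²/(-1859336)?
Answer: -1874161/1859336 ≈ -1.0080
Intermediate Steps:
X(a, f) = f²
X(-5, -37)²/(-1859336) = ((-37)²)²/(-1859336) = 1369²*(-1/1859336) = 1874161*(-1/1859336) = -1874161/1859336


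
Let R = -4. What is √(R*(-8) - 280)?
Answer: 2*I*√62 ≈ 15.748*I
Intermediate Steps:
√(R*(-8) - 280) = √(-4*(-8) - 280) = √(32 - 280) = √(-248) = 2*I*√62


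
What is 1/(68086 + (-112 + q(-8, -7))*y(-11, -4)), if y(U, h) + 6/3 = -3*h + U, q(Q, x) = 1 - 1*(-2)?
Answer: 1/68195 ≈ 1.4664e-5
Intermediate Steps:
q(Q, x) = 3 (q(Q, x) = 1 + 2 = 3)
y(U, h) = -2 + U - 3*h (y(U, h) = -2 + (-3*h + U) = -2 + (U - 3*h) = -2 + U - 3*h)
1/(68086 + (-112 + q(-8, -7))*y(-11, -4)) = 1/(68086 + (-112 + 3)*(-2 - 11 - 3*(-4))) = 1/(68086 - 109*(-2 - 11 + 12)) = 1/(68086 - 109*(-1)) = 1/(68086 + 109) = 1/68195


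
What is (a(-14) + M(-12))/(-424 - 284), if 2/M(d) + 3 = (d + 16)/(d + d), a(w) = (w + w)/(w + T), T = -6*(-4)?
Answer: 163/33630 ≈ 0.0048469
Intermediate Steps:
T = 24
a(w) = 2*w/(24 + w) (a(w) = (w + w)/(w + 24) = (2*w)/(24 + w) = 2*w/(24 + w))
M(d) = 2/(-3 + (16 + d)/(2*d)) (M(d) = 2/(-3 + (d + 16)/(d + d)) = 2/(-3 + (16 + d)/((2*d))) = 2/(-3 + (16 + d)*(1/(2*d))) = 2/(-3 + (16 + d)/(2*d)))
(a(-14) + M(-12))/(-424 - 284) = (2*(-14)/(24 - 14) - 4*(-12)/(-16 + 5*(-12)))/(-424 - 284) = (2*(-14)/10 - 4*(-12)/(-16 - 60))/(-708) = (2*(-14)*(⅒) - 4*(-12)/(-76))*(-1/708) = (-14/5 - 4*(-12)*(-1/76))*(-1/708) = (-14/5 - 12/19)*(-1/708) = -326/95*(-1/708) = 163/33630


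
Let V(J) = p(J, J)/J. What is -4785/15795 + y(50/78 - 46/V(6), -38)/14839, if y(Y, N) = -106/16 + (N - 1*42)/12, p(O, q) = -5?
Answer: -3452827/11363976 ≈ -0.30384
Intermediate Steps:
V(J) = -5/J
y(Y, N) = -81/8 + N/12 (y(Y, N) = -106*1/16 + (N - 42)*(1/12) = -53/8 + (-42 + N)*(1/12) = -53/8 + (-7/2 + N/12) = -81/8 + N/12)
-4785/15795 + y(50/78 - 46/V(6), -38)/14839 = -4785/15795 + (-81/8 + (1/12)*(-38))/14839 = -4785*1/15795 + (-81/8 - 19/6)*(1/14839) = -319/1053 - 319/24*1/14839 = -319/1053 - 29/32376 = -3452827/11363976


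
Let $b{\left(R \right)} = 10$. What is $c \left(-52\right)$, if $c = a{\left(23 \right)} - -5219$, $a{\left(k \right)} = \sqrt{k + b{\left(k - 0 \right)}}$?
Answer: $-271388 - 52 \sqrt{33} \approx -2.7169 \cdot 10^{5}$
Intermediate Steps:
$a{\left(k \right)} = \sqrt{10 + k}$ ($a{\left(k \right)} = \sqrt{k + 10} = \sqrt{10 + k}$)
$c = 5219 + \sqrt{33}$ ($c = \sqrt{10 + 23} - -5219 = \sqrt{33} + 5219 = 5219 + \sqrt{33} \approx 5224.7$)
$c \left(-52\right) = \left(5219 + \sqrt{33}\right) \left(-52\right) = -271388 - 52 \sqrt{33}$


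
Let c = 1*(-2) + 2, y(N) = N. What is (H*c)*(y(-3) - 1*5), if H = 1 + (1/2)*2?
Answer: 0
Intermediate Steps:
H = 2 (H = 1 + (1*(½))*2 = 1 + (½)*2 = 1 + 1 = 2)
c = 0 (c = -2 + 2 = 0)
(H*c)*(y(-3) - 1*5) = (2*0)*(-3 - 1*5) = 0*(-3 - 5) = 0*(-8) = 0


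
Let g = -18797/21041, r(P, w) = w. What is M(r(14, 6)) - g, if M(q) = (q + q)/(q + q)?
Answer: 39838/21041 ≈ 1.8934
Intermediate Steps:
g = -18797/21041 (g = -18797*1/21041 = -18797/21041 ≈ -0.89335)
M(q) = 1 (M(q) = (2*q)/((2*q)) = (2*q)*(1/(2*q)) = 1)
M(r(14, 6)) - g = 1 - 1*(-18797/21041) = 1 + 18797/21041 = 39838/21041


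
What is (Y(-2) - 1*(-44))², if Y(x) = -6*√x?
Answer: 1864 - 528*I*√2 ≈ 1864.0 - 746.71*I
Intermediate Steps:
(Y(-2) - 1*(-44))² = (-6*I*√2 - 1*(-44))² = (-6*I*√2 + 44)² = (44 - 6*I*√2)²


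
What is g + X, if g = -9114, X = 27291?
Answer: 18177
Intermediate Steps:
g + X = -9114 + 27291 = 18177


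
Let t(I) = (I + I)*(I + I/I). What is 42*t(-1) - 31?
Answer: -31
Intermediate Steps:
t(I) = 2*I*(1 + I) (t(I) = (2*I)*(I + 1) = (2*I)*(1 + I) = 2*I*(1 + I))
42*t(-1) - 31 = 42*(2*(-1)*(1 - 1)) - 31 = 42*(2*(-1)*0) - 31 = 42*0 - 31 = 0 - 31 = -31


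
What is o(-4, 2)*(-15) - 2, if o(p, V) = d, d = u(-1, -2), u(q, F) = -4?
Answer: 58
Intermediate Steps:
d = -4
o(p, V) = -4
o(-4, 2)*(-15) - 2 = -4*(-15) - 2 = 60 - 2 = 58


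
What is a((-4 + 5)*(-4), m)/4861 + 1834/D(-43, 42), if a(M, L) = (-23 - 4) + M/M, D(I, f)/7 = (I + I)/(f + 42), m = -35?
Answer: -53491562/209023 ≈ -255.91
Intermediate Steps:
D(I, f) = 14*I/(42 + f) (D(I, f) = 7*((I + I)/(f + 42)) = 7*((2*I)/(42 + f)) = 7*(2*I/(42 + f)) = 14*I/(42 + f))
a(M, L) = -26 (a(M, L) = -27 + 1 = -26)
a((-4 + 5)*(-4), m)/4861 + 1834/D(-43, 42) = -26/4861 + 1834/((14*(-43)/(42 + 42))) = -26*1/4861 + 1834/((14*(-43)/84)) = -26/4861 + 1834/((14*(-43)*(1/84))) = -26/4861 + 1834/(-43/6) = -26/4861 + 1834*(-6/43) = -26/4861 - 11004/43 = -53491562/209023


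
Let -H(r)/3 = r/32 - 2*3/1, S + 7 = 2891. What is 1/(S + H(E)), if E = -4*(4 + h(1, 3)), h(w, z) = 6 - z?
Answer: 8/23237 ≈ 0.00034428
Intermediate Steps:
S = 2884 (S = -7 + 2891 = 2884)
E = -28 (E = -4*(4 + (6 - 1*3)) = -4*(4 + (6 - 3)) = -4*(4 + 3) = -4*7 = -28)
H(r) = 18 - 3*r/32 (H(r) = -3*(r/32 - 2*3/1) = -3*(r*(1/32) - 6*1) = -3*(r/32 - 6) = -3*(-6 + r/32) = 18 - 3*r/32)
1/(S + H(E)) = 1/(2884 + (18 - 3/32*(-28))) = 1/(2884 + (18 + 21/8)) = 1/(2884 + 165/8) = 1/(23237/8) = 8/23237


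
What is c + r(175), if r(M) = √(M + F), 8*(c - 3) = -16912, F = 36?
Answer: -2111 + √211 ≈ -2096.5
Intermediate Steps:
c = -2111 (c = 3 + (⅛)*(-16912) = 3 - 2114 = -2111)
r(M) = √(36 + M) (r(M) = √(M + 36) = √(36 + M))
c + r(175) = -2111 + √(36 + 175) = -2111 + √211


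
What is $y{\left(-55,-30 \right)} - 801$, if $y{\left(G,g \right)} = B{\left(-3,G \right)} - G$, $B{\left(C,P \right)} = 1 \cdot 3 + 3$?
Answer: $-740$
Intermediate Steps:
$B{\left(C,P \right)} = 6$ ($B{\left(C,P \right)} = 3 + 3 = 6$)
$y{\left(G,g \right)} = 6 - G$
$y{\left(-55,-30 \right)} - 801 = \left(6 - -55\right) - 801 = \left(6 + 55\right) - 801 = 61 - 801 = -740$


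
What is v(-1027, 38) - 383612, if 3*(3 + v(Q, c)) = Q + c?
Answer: -1151834/3 ≈ -3.8394e+5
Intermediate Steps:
v(Q, c) = -3 + Q/3 + c/3 (v(Q, c) = -3 + (Q + c)/3 = -3 + (Q/3 + c/3) = -3 + Q/3 + c/3)
v(-1027, 38) - 383612 = (-3 + (⅓)*(-1027) + (⅓)*38) - 383612 = (-3 - 1027/3 + 38/3) - 383612 = -998/3 - 383612 = -1151834/3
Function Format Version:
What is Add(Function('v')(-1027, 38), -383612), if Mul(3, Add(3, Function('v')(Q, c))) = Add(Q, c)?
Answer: Rational(-1151834, 3) ≈ -3.8394e+5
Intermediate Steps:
Function('v')(Q, c) = Add(-3, Mul(Rational(1, 3), Q), Mul(Rational(1, 3), c)) (Function('v')(Q, c) = Add(-3, Mul(Rational(1, 3), Add(Q, c))) = Add(-3, Add(Mul(Rational(1, 3), Q), Mul(Rational(1, 3), c))) = Add(-3, Mul(Rational(1, 3), Q), Mul(Rational(1, 3), c)))
Add(Function('v')(-1027, 38), -383612) = Add(Add(-3, Mul(Rational(1, 3), -1027), Mul(Rational(1, 3), 38)), -383612) = Add(Add(-3, Rational(-1027, 3), Rational(38, 3)), -383612) = Add(Rational(-998, 3), -383612) = Rational(-1151834, 3)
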